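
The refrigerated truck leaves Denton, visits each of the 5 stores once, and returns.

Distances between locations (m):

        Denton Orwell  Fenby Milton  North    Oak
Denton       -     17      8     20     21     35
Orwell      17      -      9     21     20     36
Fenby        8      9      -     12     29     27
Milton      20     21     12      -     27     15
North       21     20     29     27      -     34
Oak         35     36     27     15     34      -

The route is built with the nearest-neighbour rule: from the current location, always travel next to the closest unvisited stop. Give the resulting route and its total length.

From Denton: distances to unvisited — Fenby=8, Orwell=17, Milton=20, North=21, Oak=35. Nearest is Fenby (8).
From Fenby: distances to unvisited — Orwell=9, Milton=12, Oak=27, North=29. Nearest is Orwell (9).
From Orwell: distances to unvisited — North=20, Milton=21, Oak=36. Nearest is North (20).
From North: distances to unvisited — Milton=27, Oak=34. Nearest is Milton (27).
From Milton: distances to unvisited — Oak=15. Nearest is Oak (15).
Return Oak→Denton: 35.
Total = 8 + 9 + 20 + 27 + 15 + 35 = 114.

114 m along Denton → Fenby → Orwell → North → Milton → Oak → Denton.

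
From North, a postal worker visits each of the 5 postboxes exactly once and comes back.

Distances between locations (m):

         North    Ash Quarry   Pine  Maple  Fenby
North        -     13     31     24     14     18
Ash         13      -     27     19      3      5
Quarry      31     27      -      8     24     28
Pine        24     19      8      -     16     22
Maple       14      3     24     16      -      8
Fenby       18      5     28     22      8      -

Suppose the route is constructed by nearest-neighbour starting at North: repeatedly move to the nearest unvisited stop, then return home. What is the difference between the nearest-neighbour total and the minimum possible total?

From North: Ash=13, Maple=14, Fenby=18, Pine=24, Quarry=31 → choose Ash (13).
From Ash: Maple=3, Fenby=5, Pine=19, Quarry=27 → choose Maple (3).
From Maple: Fenby=8, Pine=16, Quarry=24 → choose Fenby (8).
From Fenby: Pine=22, Quarry=28 → choose Pine (22).
From Pine: Quarry=8 → choose Quarry (8).
NN route North → Ash → Maple → Fenby → Pine → Quarry → North costs 85.
Optimal: North → Ash → Fenby → Maple → Pine → Quarry → North costs 81 (by enumerating all 60 distinct tours).
Excess = 85 − 81 = 4.

Excess over optimum: 4 m.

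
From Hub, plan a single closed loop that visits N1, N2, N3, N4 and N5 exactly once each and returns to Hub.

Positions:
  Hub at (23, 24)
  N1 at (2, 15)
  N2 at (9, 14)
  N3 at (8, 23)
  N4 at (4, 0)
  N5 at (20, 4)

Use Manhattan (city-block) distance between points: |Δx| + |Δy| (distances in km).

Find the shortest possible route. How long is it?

With 5 stops there are 5!/2 = 60 distinct round trips (a route and its reverse cost the same).
Hub→N1→N2→N3→N4→N5→Hub: 30+8+10+27+20+23 = 118
Hub→N1→N2→N3→N5→N4→Hub: 30+8+10+31+20+43 = 142
Hub→N1→N2→N4→N3→N5→Hub: 30+8+19+27+31+23 = 138
Hub→N1→N2→N4→N5→N3→Hub: 30+8+19+20+31+16 = 124
Hub→N1→N2→N5→N3→N4→Hub: 30+8+21+31+27+43 = 160
Hub→N1→N2→N5→N4→N3→Hub: 30+8+21+20+27+16 = 122
Hub→N1→N3→N2→N4→N5→Hub: 30+14+10+19+20+23 = 116
Hub→N1→N3→N2→N5→N4→Hub: 30+14+10+21+20+43 = 138
Hub→N1→N3→N4→N2→N5→Hub: 30+14+27+19+21+23 = 134
Hub→N1→N3→N4→N5→N2→Hub: 30+14+27+20+21+24 = 136
Hub→N1→N3→N5→N2→N4→Hub: 30+14+31+21+19+43 = 158
Hub→N1→N3→N5→N4→N2→Hub: 30+14+31+20+19+24 = 138
Hub→N1→N4→N2→N3→N5→Hub: 30+17+19+10+31+23 = 130
Hub→N1→N4→N2→N5→N3→Hub: 30+17+19+21+31+16 = 134
… (46 more)
Hub→N3→N2→N1→N4→N5→Hub: 16+10+8+17+20+23 = 94  ← best
The minimum is 94.
One optimal route: Hub → N3 → N2 → N1 → N4 → N5 → Hub (or its reverse).

Minimum total distance: 94 km.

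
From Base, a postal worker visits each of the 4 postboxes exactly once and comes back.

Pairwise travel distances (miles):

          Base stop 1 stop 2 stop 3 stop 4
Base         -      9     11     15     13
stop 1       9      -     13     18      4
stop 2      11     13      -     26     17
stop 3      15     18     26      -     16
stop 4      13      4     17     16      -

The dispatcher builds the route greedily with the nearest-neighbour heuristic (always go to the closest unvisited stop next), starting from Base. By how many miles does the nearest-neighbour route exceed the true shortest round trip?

Base: stop 1=9, stop 2=11, stop 4=13, stop 3=15 ⇒ stop 1
stop 1: stop 4=4, stop 2=13, stop 3=18 ⇒ stop 4
stop 4: stop 3=16, stop 2=17 ⇒ stop 3
stop 3: stop 2=26 ⇒ stop 2
NN route Base → stop 1 → stop 4 → stop 3 → stop 2 → Base costs 66.
Optimal: Base → stop 2 → stop 1 → stop 4 → stop 3 → Base costs 59 (by enumerating all 12 distinct tours).
Excess = 66 − 59 = 7.

The nearest-neighbour route is 7 miles longer than optimal.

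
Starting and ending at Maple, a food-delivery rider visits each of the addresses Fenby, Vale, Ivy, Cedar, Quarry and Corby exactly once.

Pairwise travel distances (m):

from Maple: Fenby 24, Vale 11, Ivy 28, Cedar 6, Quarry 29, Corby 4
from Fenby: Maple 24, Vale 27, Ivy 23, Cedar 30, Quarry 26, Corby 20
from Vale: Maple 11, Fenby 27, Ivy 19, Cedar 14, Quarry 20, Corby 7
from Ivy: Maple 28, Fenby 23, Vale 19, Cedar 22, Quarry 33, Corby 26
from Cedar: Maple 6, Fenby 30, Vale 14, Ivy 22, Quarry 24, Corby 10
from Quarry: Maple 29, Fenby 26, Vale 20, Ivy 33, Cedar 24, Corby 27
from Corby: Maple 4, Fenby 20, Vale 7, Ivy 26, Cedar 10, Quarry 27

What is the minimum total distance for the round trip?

Shortest round trip = 108 m.

With 6 stops there are 6!/2 = 360 distinct round trips (a route and its reverse cost the same).
Maple-Fenby-Vale-Ivy-Cedar-Quarry-Corby-Maple: 24+27+19+22+24+27+4 = 147
Maple-Fenby-Vale-Ivy-Cedar-Corby-Quarry-Maple: 24+27+19+22+10+27+29 = 158
Maple-Fenby-Vale-Ivy-Quarry-Cedar-Corby-Maple: 24+27+19+33+24+10+4 = 141
Maple-Fenby-Vale-Ivy-Quarry-Corby-Cedar-Maple: 24+27+19+33+27+10+6 = 146
Maple-Fenby-Vale-Ivy-Corby-Cedar-Quarry-Maple: 24+27+19+26+10+24+29 = 159
Maple-Fenby-Vale-Ivy-Corby-Quarry-Cedar-Maple: 24+27+19+26+27+24+6 = 153
Maple-Fenby-Vale-Cedar-Ivy-Quarry-Corby-Maple: 24+27+14+22+33+27+4 = 151
Maple-Fenby-Vale-Cedar-Ivy-Corby-Quarry-Maple: 24+27+14+22+26+27+29 = 169
… (352 more)
Maple-Cedar-Ivy-Fenby-Quarry-Vale-Corby-Maple: 6+22+23+26+20+7+4 = 108  ← best
The minimum is 108.
One optimal route: Maple → Cedar → Ivy → Fenby → Quarry → Vale → Corby → Maple (or its reverse).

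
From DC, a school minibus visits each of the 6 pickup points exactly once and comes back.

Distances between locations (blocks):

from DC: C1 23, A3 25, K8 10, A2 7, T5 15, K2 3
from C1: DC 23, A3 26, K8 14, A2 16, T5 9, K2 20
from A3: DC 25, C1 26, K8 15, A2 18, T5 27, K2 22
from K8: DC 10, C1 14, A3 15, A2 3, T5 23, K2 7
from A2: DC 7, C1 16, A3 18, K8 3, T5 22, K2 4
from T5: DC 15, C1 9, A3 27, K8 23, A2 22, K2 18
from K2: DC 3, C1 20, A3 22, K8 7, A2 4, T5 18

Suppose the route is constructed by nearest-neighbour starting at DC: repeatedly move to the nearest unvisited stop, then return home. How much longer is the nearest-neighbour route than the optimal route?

From DC: K2=3, A2=7, K8=10, T5=15, C1=23, A3=25 → choose K2 (3).
From K2: A2=4, K8=7, T5=18, C1=20, A3=22 → choose A2 (4).
From A2: K8=3, C1=16, A3=18, T5=22 → choose K8 (3).
From K8: C1=14, A3=15, T5=23 → choose C1 (14).
From C1: T5=9, A3=26 → choose T5 (9).
From T5: A3=27 → choose A3 (27).
NN route DC → K2 → A2 → K8 → C1 → T5 → A3 → DC costs 85.
Optimal: DC → T5 → C1 → A3 → K8 → A2 → K2 → DC costs 75 (by enumerating all 360 distinct tours).
Excess = 85 − 75 = 10.

The nearest-neighbour route is 10 blocks longer than optimal.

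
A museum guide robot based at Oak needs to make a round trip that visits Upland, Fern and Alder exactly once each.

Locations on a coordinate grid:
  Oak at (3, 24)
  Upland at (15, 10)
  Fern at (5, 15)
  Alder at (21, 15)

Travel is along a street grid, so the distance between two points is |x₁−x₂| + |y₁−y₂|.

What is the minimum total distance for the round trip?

64 — the shortest possible round trip.

With 3 stops there are 3!/2 = 3 distinct round trips (a route and its reverse cost the same).
Oak → Upland → Fern → Alder → Oak: 26+15+16+27 = 84
Oak → Upland → Alder → Fern → Oak: 26+11+16+11 = 64
Oak → Fern → Upland → Alder → Oak: 11+15+11+27 = 64
The minimum is 64.
One optimal route: Oak → Upland → Alder → Fern → Oak (or its reverse).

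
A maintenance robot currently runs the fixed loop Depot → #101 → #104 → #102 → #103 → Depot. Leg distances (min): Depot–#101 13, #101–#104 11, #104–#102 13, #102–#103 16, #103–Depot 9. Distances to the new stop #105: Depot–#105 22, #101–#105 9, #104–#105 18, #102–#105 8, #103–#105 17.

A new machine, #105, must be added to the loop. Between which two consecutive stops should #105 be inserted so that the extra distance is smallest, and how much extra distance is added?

Adding 9 min by placing #105 on the #102–#103 leg.

Insertion cost between consecutive stops i–j is d(i,#105) + d(#105,j) − d(i,j):
  between Depot and #101: 22 + 9 − 13 = 18
  between #101 and #104: 9 + 18 − 11 = 16
  between #104 and #102: 18 + 8 − 13 = 13
  between #102 and #103: 8 + 17 − 16 = 9
  between #103 and Depot: 17 + 22 − 9 = 30
Cheapest insertion is between #102 and #103, adding 9.
New total = 62 + 9 = 71.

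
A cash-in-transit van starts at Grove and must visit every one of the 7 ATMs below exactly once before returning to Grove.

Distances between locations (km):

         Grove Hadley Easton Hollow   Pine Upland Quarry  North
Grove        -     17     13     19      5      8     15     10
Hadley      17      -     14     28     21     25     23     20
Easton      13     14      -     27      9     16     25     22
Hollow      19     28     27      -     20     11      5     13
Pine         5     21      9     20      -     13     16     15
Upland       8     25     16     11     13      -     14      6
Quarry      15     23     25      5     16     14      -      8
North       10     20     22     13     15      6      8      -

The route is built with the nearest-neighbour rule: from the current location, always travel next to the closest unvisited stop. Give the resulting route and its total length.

From Grove: distances to unvisited — Pine=5, Upland=8, North=10, Easton=13, Quarry=15, Hadley=17, Hollow=19. Nearest is Pine (5).
From Pine: distances to unvisited — Easton=9, Upland=13, North=15, Quarry=16, Hollow=20, Hadley=21. Nearest is Easton (9).
From Easton: distances to unvisited — Hadley=14, Upland=16, North=22, Quarry=25, Hollow=27. Nearest is Hadley (14).
From Hadley: distances to unvisited — North=20, Quarry=23, Upland=25, Hollow=28. Nearest is North (20).
From North: distances to unvisited — Upland=6, Quarry=8, Hollow=13. Nearest is Upland (6).
From Upland: distances to unvisited — Hollow=11, Quarry=14. Nearest is Hollow (11).
From Hollow: distances to unvisited — Quarry=5. Nearest is Quarry (5).
Return Quarry→Grove: 15.
Total = 5 + 9 + 14 + 20 + 6 + 11 + 5 + 15 = 85.

85 km along Grove → Pine → Easton → Hadley → North → Upland → Hollow → Quarry → Grove.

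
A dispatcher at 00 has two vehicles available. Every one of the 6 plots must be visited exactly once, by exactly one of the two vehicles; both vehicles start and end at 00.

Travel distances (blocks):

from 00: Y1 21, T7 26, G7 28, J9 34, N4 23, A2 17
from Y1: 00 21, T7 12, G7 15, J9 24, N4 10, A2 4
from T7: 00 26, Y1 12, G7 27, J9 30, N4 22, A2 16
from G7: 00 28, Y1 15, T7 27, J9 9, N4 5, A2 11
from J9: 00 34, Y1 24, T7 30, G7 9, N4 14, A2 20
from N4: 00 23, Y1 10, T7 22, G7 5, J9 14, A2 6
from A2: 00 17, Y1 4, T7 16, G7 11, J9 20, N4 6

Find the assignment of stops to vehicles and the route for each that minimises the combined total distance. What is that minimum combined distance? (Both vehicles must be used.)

130 blocks — the smallest possible combined total.

Try each way of splitting the stops between the two vehicles (each non-empty) and, for each split, find the best tour for each vehicle:
  {Y1} + {T7, G7, J9, N4, A2}: 42 + 93 = 135
  {T7} + {Y1, G7, J9, N4, A2}: 52 + 79 = 131
  {Y1, T7} + {G7, J9, N4, A2}: 59 + 71 = 130
  {G7} + {Y1, T7, J9, N4, A2}: 56 + 96 = 152
  {Y1, G7} + {T7, J9, N4, A2}: 64 + 93 = 157
  {T7, G7} + {Y1, J9, N4, A2}: 81 + 79 = 160
  … (31 splits in total)
Best: vehicle 1 00 → Y1 → T7 → 00 = 59; vehicle 2 00 → J9 → G7 → N4 → A2 → 00 = 71; combined 130.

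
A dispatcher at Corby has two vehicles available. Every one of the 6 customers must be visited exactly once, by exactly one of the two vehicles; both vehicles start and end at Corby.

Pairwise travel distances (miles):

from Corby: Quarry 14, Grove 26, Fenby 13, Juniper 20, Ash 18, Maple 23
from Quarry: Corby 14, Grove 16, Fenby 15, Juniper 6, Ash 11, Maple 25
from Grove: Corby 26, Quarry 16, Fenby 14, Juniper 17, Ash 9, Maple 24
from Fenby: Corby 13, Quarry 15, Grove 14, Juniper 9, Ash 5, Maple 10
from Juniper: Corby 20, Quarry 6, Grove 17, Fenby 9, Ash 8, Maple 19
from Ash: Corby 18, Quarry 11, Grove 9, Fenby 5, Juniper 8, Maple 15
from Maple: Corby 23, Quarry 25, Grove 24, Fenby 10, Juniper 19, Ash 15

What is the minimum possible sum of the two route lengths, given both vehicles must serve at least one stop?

109 miles — the smallest possible combined total.

Try each way of splitting the stops between the two vehicles (each non-empty) and, for each split, find the best tour for each vehicle:
  {Quarry} + {Grove, Fenby, Juniper, Ash, Maple}: 28 + 84 = 112
  {Grove} + {Quarry, Fenby, Juniper, Ash, Maple}: 52 + 66 = 118
  {Quarry, Grove} + {Fenby, Juniper, Ash, Maple}: 56 + 66 = 122
  {Fenby} + {Quarry, Grove, Juniper, Ash, Maple}: 26 + 84 = 110
  {Quarry, Fenby} + {Grove, Juniper, Ash, Maple}: 42 + 84 = 126
  {Grove, Fenby} + {Quarry, Juniper, Ash, Maple}: 53 + 66 = 119
  … (31 splits in total)
  {Quarry, Grove, Juniper, Ash} + {Fenby, Maple}: 63 + 46 = 109  ← best
Best: vehicle 1 Corby → Quarry → Juniper → Ash → Grove → Corby = 63; vehicle 2 Corby → Fenby → Maple → Corby = 46; combined 109.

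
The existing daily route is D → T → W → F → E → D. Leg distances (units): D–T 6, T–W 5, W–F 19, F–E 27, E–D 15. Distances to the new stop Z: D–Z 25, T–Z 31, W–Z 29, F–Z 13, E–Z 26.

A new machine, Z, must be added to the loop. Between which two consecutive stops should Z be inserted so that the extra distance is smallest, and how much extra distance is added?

+12 — insert Z between F and E.

Insertion cost between consecutive stops i–j is d(i,Z) + d(Z,j) − d(i,j):
  between D and T: 25 + 31 − 6 = 50
  between T and W: 31 + 29 − 5 = 55
  between W and F: 29 + 13 − 19 = 23
  between F and E: 13 + 26 − 27 = 12
  between E and D: 26 + 25 − 15 = 36
Cheapest insertion is between F and E, adding 12.
New total = 72 + 12 = 84.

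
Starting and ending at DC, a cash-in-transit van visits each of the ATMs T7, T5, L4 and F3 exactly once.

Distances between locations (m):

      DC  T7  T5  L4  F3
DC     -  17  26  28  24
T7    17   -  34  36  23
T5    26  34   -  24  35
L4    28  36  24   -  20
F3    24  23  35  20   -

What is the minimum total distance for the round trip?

110 m — the shortest possible round trip.

There are 12 distinct closed tours to check (reversals are equivalent).
DC → T7 → T5 → L4 → F3 → DC: 17+34+24+20+24 = 119
DC → T7 → T5 → F3 → L4 → DC: 17+34+35+20+28 = 134
DC → T7 → L4 → T5 → F3 → DC: 17+36+24+35+24 = 136
DC → T7 → L4 → F3 → T5 → DC: 17+36+20+35+26 = 134
DC → T7 → F3 → T5 → L4 → DC: 17+23+35+24+28 = 127
DC → T7 → F3 → L4 → T5 → DC: 17+23+20+24+26 = 110
DC → T5 → T7 → L4 → F3 → DC: 26+34+36+20+24 = 140
DC → T5 → T7 → F3 → L4 → DC: 26+34+23+20+28 = 131
DC → T5 → L4 → T7 → F3 → DC: 26+24+36+23+24 = 133
DC → T5 → F3 → T7 → L4 → DC: 26+35+23+36+28 = 148
DC → L4 → T7 → T5 → F3 → DC: 28+36+34+35+24 = 157
DC → L4 → T5 → T7 → F3 → DC: 28+24+34+23+24 = 133
The minimum is 110.
One optimal route: DC → T7 → F3 → L4 → T5 → DC (or its reverse).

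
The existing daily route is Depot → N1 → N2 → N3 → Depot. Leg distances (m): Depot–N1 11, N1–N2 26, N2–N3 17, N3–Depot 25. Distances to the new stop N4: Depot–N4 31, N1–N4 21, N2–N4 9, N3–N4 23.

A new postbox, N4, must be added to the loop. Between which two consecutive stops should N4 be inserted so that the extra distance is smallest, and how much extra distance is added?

Insertion cost between consecutive stops i–j is d(i,N4) + d(N4,j) − d(i,j):
  between Depot and N1: 31 + 21 − 11 = 41
  between N1 and N2: 21 + 9 − 26 = 4
  between N2 and N3: 9 + 23 − 17 = 15
  between N3 and Depot: 23 + 31 − 25 = 29
Cheapest insertion is between N1 and N2, adding 4.
New total = 79 + 4 = 83.

Minimum extra distance: 4 m, inserting N4 between N1 and N2.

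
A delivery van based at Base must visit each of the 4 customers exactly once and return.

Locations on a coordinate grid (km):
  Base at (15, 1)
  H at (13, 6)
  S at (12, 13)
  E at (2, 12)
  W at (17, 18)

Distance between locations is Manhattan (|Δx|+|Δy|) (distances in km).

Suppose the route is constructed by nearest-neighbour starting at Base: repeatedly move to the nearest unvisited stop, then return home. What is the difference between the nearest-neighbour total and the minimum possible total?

The nearest-neighbour route is 6 km longer than optimal.

From Base: H=7, S=15, W=19, E=24 → choose H (7).
From H: S=8, W=16, E=17 → choose S (8).
From S: W=10, E=11 → choose W (10).
From W: E=21 → choose E (21).
NN route Base → H → S → W → E → Base costs 70.
Optimal: Base → H → E → S → W → Base costs 64 (by enumerating all 12 distinct tours).
Excess = 70 − 64 = 6.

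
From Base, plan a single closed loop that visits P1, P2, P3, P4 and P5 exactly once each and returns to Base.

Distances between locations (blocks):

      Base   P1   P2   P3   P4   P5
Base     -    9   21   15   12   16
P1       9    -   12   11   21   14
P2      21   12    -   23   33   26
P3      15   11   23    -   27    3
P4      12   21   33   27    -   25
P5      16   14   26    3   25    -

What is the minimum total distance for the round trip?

84 blocks — the shortest possible round trip.

With 5 stops there are 5!/2 = 60 distinct round trips (a route and its reverse cost the same).
Base - P1 - P2 - P3 - P4 - P5 - Base: 9+12+23+27+25+16 = 112
Base - P1 - P2 - P3 - P5 - P4 - Base: 9+12+23+3+25+12 = 84
Base - P1 - P2 - P4 - P3 - P5 - Base: 9+12+33+27+3+16 = 100
Base - P1 - P2 - P4 - P5 - P3 - Base: 9+12+33+25+3+15 = 97
Base - P1 - P2 - P5 - P3 - P4 - Base: 9+12+26+3+27+12 = 89
Base - P1 - P2 - P5 - P4 - P3 - Base: 9+12+26+25+27+15 = 114
Base - P1 - P3 - P2 - P4 - P5 - Base: 9+11+23+33+25+16 = 117
Base - P1 - P3 - P2 - P5 - P4 - Base: 9+11+23+26+25+12 = 106
Base - P1 - P3 - P4 - P2 - P5 - Base: 9+11+27+33+26+16 = 122
Base - P1 - P3 - P4 - P5 - P2 - Base: 9+11+27+25+26+21 = 119
Base - P1 - P3 - P5 - P2 - P4 - Base: 9+11+3+26+33+12 = 94
Base - P1 - P3 - P5 - P4 - P2 - Base: 9+11+3+25+33+21 = 102
Base - P1 - P4 - P2 - P3 - P5 - Base: 9+21+33+23+3+16 = 105
Base - P1 - P4 - P2 - P5 - P3 - Base: 9+21+33+26+3+15 = 107
… (46 more)
The minimum is 84.
One optimal route: Base → P1 → P2 → P3 → P5 → P4 → Base (or its reverse).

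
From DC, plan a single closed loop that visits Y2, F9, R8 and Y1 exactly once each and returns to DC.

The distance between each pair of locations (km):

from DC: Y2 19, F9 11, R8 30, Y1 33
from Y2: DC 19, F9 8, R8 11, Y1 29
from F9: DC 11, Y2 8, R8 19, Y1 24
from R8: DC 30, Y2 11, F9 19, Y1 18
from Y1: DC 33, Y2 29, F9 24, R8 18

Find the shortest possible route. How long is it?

With 4 stops there are 4!/2 = 12 distinct round trips (a route and its reverse cost the same).
DC-Y2-F9-R8-Y1-DC: 19+8+19+18+33 = 97
DC-Y2-F9-Y1-R8-DC: 19+8+24+18+30 = 99
DC-Y2-R8-F9-Y1-DC: 19+11+19+24+33 = 106
DC-Y2-R8-Y1-F9-DC: 19+11+18+24+11 = 83
DC-Y2-Y1-F9-R8-DC: 19+29+24+19+30 = 121
DC-Y2-Y1-R8-F9-DC: 19+29+18+19+11 = 96
DC-F9-Y2-R8-Y1-DC: 11+8+11+18+33 = 81
DC-F9-Y2-Y1-R8-DC: 11+8+29+18+30 = 96
DC-F9-R8-Y2-Y1-DC: 11+19+11+29+33 = 103
DC-F9-Y1-Y2-R8-DC: 11+24+29+11+30 = 105
DC-R8-Y2-F9-Y1-DC: 30+11+8+24+33 = 106
DC-R8-F9-Y2-Y1-DC: 30+19+8+29+33 = 119
The minimum is 81.
One optimal route: DC → F9 → Y2 → R8 → Y1 → DC (or its reverse).

Minimum total distance: 81 km.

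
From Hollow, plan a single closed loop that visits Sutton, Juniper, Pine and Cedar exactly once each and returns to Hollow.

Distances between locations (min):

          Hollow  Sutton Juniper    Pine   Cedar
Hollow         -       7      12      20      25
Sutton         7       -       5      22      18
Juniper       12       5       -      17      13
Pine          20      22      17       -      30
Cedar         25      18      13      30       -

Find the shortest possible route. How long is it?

There are 12 distinct closed tours to check (reversals are equivalent).
Hollow→Sutton→Juniper→Pine→Cedar→Hollow: 7+5+17+30+25 = 84
Hollow→Sutton→Juniper→Cedar→Pine→Hollow: 7+5+13+30+20 = 75
Hollow→Sutton→Pine→Juniper→Cedar→Hollow: 7+22+17+13+25 = 84
Hollow→Sutton→Pine→Cedar→Juniper→Hollow: 7+22+30+13+12 = 84
Hollow→Sutton→Cedar→Juniper→Pine→Hollow: 7+18+13+17+20 = 75
Hollow→Sutton→Cedar→Pine→Juniper→Hollow: 7+18+30+17+12 = 84
Hollow→Juniper→Sutton→Pine→Cedar→Hollow: 12+5+22+30+25 = 94
Hollow→Juniper→Sutton→Cedar→Pine→Hollow: 12+5+18+30+20 = 85
Hollow→Juniper→Pine→Sutton→Cedar→Hollow: 12+17+22+18+25 = 94
Hollow→Juniper→Cedar→Sutton→Pine→Hollow: 12+13+18+22+20 = 85
Hollow→Pine→Sutton→Juniper→Cedar→Hollow: 20+22+5+13+25 = 85
Hollow→Pine→Juniper→Sutton→Cedar→Hollow: 20+17+5+18+25 = 85
The minimum is 75.
One optimal route: Hollow → Sutton → Juniper → Cedar → Pine → Hollow (or its reverse).

75 min — the shortest possible round trip.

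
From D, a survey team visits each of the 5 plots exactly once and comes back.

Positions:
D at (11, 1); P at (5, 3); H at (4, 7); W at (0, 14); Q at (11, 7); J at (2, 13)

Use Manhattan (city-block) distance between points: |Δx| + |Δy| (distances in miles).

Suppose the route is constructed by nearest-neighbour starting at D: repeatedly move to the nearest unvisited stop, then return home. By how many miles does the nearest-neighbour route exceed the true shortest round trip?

10 miles longer than the optimal tour.

D: Q=6, P=8, H=13, J=21, W=24 ⇒ Q
Q: H=7, P=10, J=15, W=18 ⇒ H
H: P=5, J=8, W=11 ⇒ P
P: J=13, W=16 ⇒ J
J: W=3 ⇒ W
NN route D → Q → H → P → J → W → D costs 58.
Optimal: D → P → H → W → J → Q → D costs 48 (by enumerating all 60 distinct tours).
Excess = 58 − 48 = 10.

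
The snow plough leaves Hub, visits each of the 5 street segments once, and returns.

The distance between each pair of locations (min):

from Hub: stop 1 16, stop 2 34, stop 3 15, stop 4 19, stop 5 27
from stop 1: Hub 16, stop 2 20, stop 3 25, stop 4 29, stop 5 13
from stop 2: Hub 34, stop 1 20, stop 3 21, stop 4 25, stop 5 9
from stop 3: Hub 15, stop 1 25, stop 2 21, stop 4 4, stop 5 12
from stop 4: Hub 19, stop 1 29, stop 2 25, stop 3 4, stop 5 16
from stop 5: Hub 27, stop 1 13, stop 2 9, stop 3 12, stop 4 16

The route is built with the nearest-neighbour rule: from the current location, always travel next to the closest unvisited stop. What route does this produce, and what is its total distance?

At Hub the remaining stops are stop 3 15, stop 1 16, stop 4 19, stop 5 27, stop 2 34; go to stop 3.
At stop 3 the remaining stops are stop 4 4, stop 5 12, stop 2 21, stop 1 25; go to stop 4.
At stop 4 the remaining stops are stop 5 16, stop 2 25, stop 1 29; go to stop 5.
At stop 5 the remaining stops are stop 2 9, stop 1 13; go to stop 2.
At stop 2 the remaining stops are stop 1 20; go to stop 1.
Return stop 1→Hub: 16.
Total = 15 + 4 + 16 + 9 + 20 + 16 = 80.

Total distance 80 min via the nearest-neighbour route Hub → stop 3 → stop 4 → stop 5 → stop 2 → stop 1 → Hub.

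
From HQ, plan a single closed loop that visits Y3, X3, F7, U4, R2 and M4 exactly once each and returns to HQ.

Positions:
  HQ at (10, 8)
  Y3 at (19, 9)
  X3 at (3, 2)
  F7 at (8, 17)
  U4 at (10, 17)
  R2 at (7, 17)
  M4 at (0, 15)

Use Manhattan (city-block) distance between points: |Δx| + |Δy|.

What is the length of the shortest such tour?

HQ → Y3 → X3 → F7 → U4 → R2 → M4 → HQ: 10+23+20+2+3+9+17 = 84
HQ → Y3 → X3 → F7 → U4 → M4 → R2 → HQ: 10+23+20+2+12+9+12 = 88
HQ → Y3 → X3 → F7 → R2 → U4 → M4 → HQ: 10+23+20+1+3+12+17 = 86
HQ → Y3 → X3 → F7 → R2 → M4 → U4 → HQ: 10+23+20+1+9+12+9 = 84
HQ → Y3 → X3 → F7 → M4 → U4 → R2 → HQ: 10+23+20+10+12+3+12 = 90
HQ → Y3 → X3 → F7 → M4 → R2 → U4 → HQ: 10+23+20+10+9+3+9 = 84
HQ → Y3 → X3 → U4 → F7 → R2 → M4 → HQ: 10+23+22+2+1+9+17 = 84
HQ → Y3 → X3 → U4 → F7 → M4 → R2 → HQ: 10+23+22+2+10+9+12 = 88
… (352 more)
HQ → Y3 → U4 → F7 → R2 → M4 → X3 → HQ: 10+17+2+1+9+16+13 = 68  ← best
The minimum is 68.
One optimal route: HQ → Y3 → U4 → F7 → R2 → M4 → X3 → HQ (or its reverse).

68 — the shortest possible round trip.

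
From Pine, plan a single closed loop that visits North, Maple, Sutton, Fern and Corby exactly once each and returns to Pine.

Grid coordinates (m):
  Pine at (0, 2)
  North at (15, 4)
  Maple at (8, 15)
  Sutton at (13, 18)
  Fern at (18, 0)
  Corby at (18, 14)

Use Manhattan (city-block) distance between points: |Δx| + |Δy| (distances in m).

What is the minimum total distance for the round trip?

Shortest round trip = 76 m.

Pine - North - Maple - Sutton - Fern - Corby - Pine: 17+18+8+23+14+30 = 110
Pine - North - Maple - Sutton - Corby - Fern - Pine: 17+18+8+9+14+20 = 86
Pine - North - Maple - Fern - Sutton - Corby - Pine: 17+18+25+23+9+30 = 122
Pine - North - Maple - Fern - Corby - Sutton - Pine: 17+18+25+14+9+29 = 112
Pine - North - Maple - Corby - Sutton - Fern - Pine: 17+18+11+9+23+20 = 98
Pine - North - Maple - Corby - Fern - Sutton - Pine: 17+18+11+14+23+29 = 112
Pine - North - Sutton - Maple - Fern - Corby - Pine: 17+16+8+25+14+30 = 110
Pine - North - Sutton - Maple - Corby - Fern - Pine: 17+16+8+11+14+20 = 86
Pine - North - Sutton - Fern - Maple - Corby - Pine: 17+16+23+25+11+30 = 122
Pine - North - Sutton - Fern - Corby - Maple - Pine: 17+16+23+14+11+21 = 102
Pine - North - Sutton - Corby - Maple - Fern - Pine: 17+16+9+11+25+20 = 98
Pine - North - Sutton - Corby - Fern - Maple - Pine: 17+16+9+14+25+21 = 102
Pine - North - Fern - Maple - Sutton - Corby - Pine: 17+7+25+8+9+30 = 96
Pine - North - Fern - Maple - Corby - Sutton - Pine: 17+7+25+11+9+29 = 98
… (46 more)
Pine - North - Fern - Corby - Sutton - Maple - Pine: 17+7+14+9+8+21 = 76  ← best
The minimum is 76.
One optimal route: Pine → North → Fern → Corby → Sutton → Maple → Pine (or its reverse).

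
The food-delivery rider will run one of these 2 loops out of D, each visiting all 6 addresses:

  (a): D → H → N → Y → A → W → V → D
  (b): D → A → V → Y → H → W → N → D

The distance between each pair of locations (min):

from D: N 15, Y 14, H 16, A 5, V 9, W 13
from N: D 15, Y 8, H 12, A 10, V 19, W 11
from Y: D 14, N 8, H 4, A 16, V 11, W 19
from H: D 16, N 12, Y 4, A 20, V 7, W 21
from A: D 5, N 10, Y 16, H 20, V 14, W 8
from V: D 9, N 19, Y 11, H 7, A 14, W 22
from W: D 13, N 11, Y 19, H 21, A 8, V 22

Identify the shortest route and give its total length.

Shortest is (b), total 81 min.

(a): 16 + 12 + 8 + 16 + 8 + 22 + 9 = 91
(b): 5 + 14 + 11 + 4 + 21 + 11 + 15 = 81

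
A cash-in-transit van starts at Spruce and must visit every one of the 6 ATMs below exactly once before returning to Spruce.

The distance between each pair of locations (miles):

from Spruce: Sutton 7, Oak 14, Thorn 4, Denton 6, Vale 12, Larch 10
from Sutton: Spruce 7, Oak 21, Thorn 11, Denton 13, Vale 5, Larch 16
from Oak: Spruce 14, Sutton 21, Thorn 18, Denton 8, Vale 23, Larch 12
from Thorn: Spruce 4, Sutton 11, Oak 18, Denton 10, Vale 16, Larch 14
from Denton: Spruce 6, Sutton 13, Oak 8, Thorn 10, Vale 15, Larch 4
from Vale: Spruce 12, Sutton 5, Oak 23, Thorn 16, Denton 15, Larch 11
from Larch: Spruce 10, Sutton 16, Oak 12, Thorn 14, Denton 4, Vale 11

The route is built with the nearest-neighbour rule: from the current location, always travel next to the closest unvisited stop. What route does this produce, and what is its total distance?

From Spruce: distances to unvisited — Thorn=4, Denton=6, Sutton=7, Larch=10, Vale=12, Oak=14. Nearest is Thorn (4).
From Thorn: distances to unvisited — Denton=10, Sutton=11, Larch=14, Vale=16, Oak=18. Nearest is Denton (10).
From Denton: distances to unvisited — Larch=4, Oak=8, Sutton=13, Vale=15. Nearest is Larch (4).
From Larch: distances to unvisited — Vale=11, Oak=12, Sutton=16. Nearest is Vale (11).
From Vale: distances to unvisited — Sutton=5, Oak=23. Nearest is Sutton (5).
From Sutton: distances to unvisited — Oak=21. Nearest is Oak (21).
Return Oak→Spruce: 14.
Total = 4 + 10 + 4 + 11 + 5 + 21 + 14 = 69.

69 miles along Spruce → Thorn → Denton → Larch → Vale → Sutton → Oak → Spruce.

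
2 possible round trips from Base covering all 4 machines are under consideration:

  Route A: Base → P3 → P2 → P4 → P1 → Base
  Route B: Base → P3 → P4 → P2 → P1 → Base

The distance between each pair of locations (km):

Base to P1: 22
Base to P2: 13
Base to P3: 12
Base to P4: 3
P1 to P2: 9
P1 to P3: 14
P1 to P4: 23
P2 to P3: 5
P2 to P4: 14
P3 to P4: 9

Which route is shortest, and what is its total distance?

Route A: 12 + 5 + 14 + 23 + 22 = 76
Route B: 12 + 9 + 14 + 9 + 22 = 66

66 km — Route B is the shortest.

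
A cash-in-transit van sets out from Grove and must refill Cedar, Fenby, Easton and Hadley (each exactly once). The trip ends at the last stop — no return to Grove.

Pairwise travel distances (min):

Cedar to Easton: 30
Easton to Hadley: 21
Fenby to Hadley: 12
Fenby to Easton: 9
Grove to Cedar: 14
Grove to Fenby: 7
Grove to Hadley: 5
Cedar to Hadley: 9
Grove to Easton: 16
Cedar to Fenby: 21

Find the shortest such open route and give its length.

There are 4! = 24 possible orderings.
Grove → Cedar → Fenby → Easton → Hadley: 14+21+9+21 = 65
Grove → Cedar → Fenby → Hadley → Easton: 14+21+12+21 = 68
Grove → Cedar → Easton → Fenby → Hadley: 14+30+9+12 = 65
Grove → Cedar → Easton → Hadley → Fenby: 14+30+21+12 = 77
Grove → Cedar → Hadley → Fenby → Easton: 14+9+12+9 = 44
Grove → Cedar → Hadley → Easton → Fenby: 14+9+21+9 = 53
Grove → Fenby → Cedar → Easton → Hadley: 7+21+30+21 = 79
Grove → Fenby → Cedar → Hadley → Easton: 7+21+9+21 = 58
Grove → Fenby → Easton → Cedar → Hadley: 7+9+30+9 = 55
Grove → Fenby → Easton → Hadley → Cedar: 7+9+21+9 = 46
Grove → Fenby → Hadley → Cedar → Easton: 7+12+9+30 = 58
Grove → Fenby → Hadley → Easton → Cedar: 7+12+21+30 = 70
Grove → Easton → Cedar → Fenby → Hadley: 16+30+21+12 = 79
Grove → Easton → Cedar → Hadley → Fenby: 16+30+9+12 = 67
… (10 more)
The minimum is 44.
One shortest path: Grove → Cedar → Hadley → Fenby → Easton.

44 min — the minimum one-way total.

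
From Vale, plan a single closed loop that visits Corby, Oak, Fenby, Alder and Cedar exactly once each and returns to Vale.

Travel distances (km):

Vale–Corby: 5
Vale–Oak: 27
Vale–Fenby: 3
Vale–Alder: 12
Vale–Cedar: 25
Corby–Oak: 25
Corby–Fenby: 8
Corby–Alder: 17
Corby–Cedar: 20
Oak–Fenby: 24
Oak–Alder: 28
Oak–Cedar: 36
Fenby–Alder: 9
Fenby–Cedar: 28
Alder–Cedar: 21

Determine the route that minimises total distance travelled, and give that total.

Shortest round trip = 99 km.

Vale → Corby → Oak → Fenby → Alder → Cedar → Vale: 5+25+24+9+21+25 = 109
Vale → Corby → Oak → Fenby → Cedar → Alder → Vale: 5+25+24+28+21+12 = 115
Vale → Corby → Oak → Alder → Fenby → Cedar → Vale: 5+25+28+9+28+25 = 120
Vale → Corby → Oak → Alder → Cedar → Fenby → Vale: 5+25+28+21+28+3 = 110
Vale → Corby → Oak → Cedar → Fenby → Alder → Vale: 5+25+36+28+9+12 = 115
Vale → Corby → Oak → Cedar → Alder → Fenby → Vale: 5+25+36+21+9+3 = 99
Vale → Corby → Fenby → Oak → Alder → Cedar → Vale: 5+8+24+28+21+25 = 111
Vale → Corby → Fenby → Oak → Cedar → Alder → Vale: 5+8+24+36+21+12 = 106
Vale → Corby → Fenby → Alder → Oak → Cedar → Vale: 5+8+9+28+36+25 = 111
Vale → Corby → Fenby → Alder → Cedar → Oak → Vale: 5+8+9+21+36+27 = 106
Vale → Corby → Fenby → Cedar → Oak → Alder → Vale: 5+8+28+36+28+12 = 117
Vale → Corby → Fenby → Cedar → Alder → Oak → Vale: 5+8+28+21+28+27 = 117
Vale → Corby → Alder → Oak → Fenby → Cedar → Vale: 5+17+28+24+28+25 = 127
Vale → Corby → Alder → Oak → Cedar → Fenby → Vale: 5+17+28+36+28+3 = 117
… (46 more)
The minimum is 99.
One optimal route: Vale → Corby → Oak → Cedar → Alder → Fenby → Vale (or its reverse).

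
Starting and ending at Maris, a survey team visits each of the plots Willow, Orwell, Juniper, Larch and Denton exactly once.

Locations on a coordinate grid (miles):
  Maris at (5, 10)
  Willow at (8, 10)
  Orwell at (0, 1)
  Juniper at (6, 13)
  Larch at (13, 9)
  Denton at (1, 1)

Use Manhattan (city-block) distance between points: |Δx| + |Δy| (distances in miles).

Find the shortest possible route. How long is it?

Minimum total distance: 50 miles.

With 5 stops there are 5!/2 = 60 distinct round trips (a route and its reverse cost the same).
Maris → Willow → Orwell → Juniper → Larch → Denton → Maris: 3+17+18+11+20+13 = 82
Maris → Willow → Orwell → Juniper → Denton → Larch → Maris: 3+17+18+17+20+9 = 84
Maris → Willow → Orwell → Larch → Juniper → Denton → Maris: 3+17+21+11+17+13 = 82
Maris → Willow → Orwell → Larch → Denton → Juniper → Maris: 3+17+21+20+17+4 = 82
Maris → Willow → Orwell → Denton → Juniper → Larch → Maris: 3+17+1+17+11+9 = 58
Maris → Willow → Orwell → Denton → Larch → Juniper → Maris: 3+17+1+20+11+4 = 56
Maris → Willow → Juniper → Orwell → Larch → Denton → Maris: 3+5+18+21+20+13 = 80
Maris → Willow → Juniper → Orwell → Denton → Larch → Maris: 3+5+18+1+20+9 = 56
Maris → Willow → Juniper → Larch → Orwell → Denton → Maris: 3+5+11+21+1+13 = 54
Maris → Willow → Juniper → Larch → Denton → Orwell → Maris: 3+5+11+20+1+14 = 54
Maris → Willow → Juniper → Denton → Orwell → Larch → Maris: 3+5+17+1+21+9 = 56
Maris → Willow → Juniper → Denton → Larch → Orwell → Maris: 3+5+17+20+21+14 = 80
Maris → Willow → Larch → Orwell → Juniper → Denton → Maris: 3+6+21+18+17+13 = 78
Maris → Willow → Larch → Orwell → Denton → Juniper → Maris: 3+6+21+1+17+4 = 52
… (46 more)
Maris → Orwell → Denton → Larch → Willow → Juniper → Maris: 14+1+20+6+5+4 = 50  ← best
The minimum is 50.
One optimal route: Maris → Orwell → Denton → Larch → Willow → Juniper → Maris (or its reverse).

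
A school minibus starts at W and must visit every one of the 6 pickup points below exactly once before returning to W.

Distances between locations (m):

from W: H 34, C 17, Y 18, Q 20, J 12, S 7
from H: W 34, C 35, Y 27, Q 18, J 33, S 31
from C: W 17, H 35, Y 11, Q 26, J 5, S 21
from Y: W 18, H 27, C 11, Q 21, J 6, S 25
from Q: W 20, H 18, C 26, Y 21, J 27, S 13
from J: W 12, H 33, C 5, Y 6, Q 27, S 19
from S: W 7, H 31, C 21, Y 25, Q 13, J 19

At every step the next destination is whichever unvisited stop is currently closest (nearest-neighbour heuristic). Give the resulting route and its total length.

Total distance 93 m via the nearest-neighbour route W → S → Q → H → Y → J → C → W.

At W the remaining stops are S 7, J 12, C 17, Y 18, Q 20, H 34; go to S.
At S the remaining stops are Q 13, J 19, C 21, Y 25, H 31; go to Q.
At Q the remaining stops are H 18, Y 21, C 26, J 27; go to H.
At H the remaining stops are Y 27, J 33, C 35; go to Y.
At Y the remaining stops are J 6, C 11; go to J.
At J the remaining stops are C 5; go to C.
Return C→W: 17.
Total = 7 + 13 + 18 + 27 + 6 + 5 + 17 = 93.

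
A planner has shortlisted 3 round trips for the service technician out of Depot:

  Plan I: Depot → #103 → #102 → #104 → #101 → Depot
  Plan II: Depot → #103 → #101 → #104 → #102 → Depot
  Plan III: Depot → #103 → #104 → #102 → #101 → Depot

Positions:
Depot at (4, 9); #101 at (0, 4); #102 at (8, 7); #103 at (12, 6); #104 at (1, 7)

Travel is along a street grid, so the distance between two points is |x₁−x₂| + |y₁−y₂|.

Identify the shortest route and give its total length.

Plan I: 11 + 5 + 7 + 4 + 9 = 36
Plan II: 11 + 14 + 4 + 7 + 6 = 42
Plan III: 11 + 12 + 7 + 11 + 9 = 50

36 — Plan I is the shortest.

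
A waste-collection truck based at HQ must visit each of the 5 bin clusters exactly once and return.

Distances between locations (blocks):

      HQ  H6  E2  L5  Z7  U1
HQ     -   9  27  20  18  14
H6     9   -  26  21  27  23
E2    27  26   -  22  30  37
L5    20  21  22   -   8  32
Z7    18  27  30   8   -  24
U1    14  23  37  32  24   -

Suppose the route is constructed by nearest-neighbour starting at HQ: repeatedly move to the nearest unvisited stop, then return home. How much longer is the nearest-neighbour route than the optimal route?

From HQ: H6=9, U1=14, Z7=18, L5=20, E2=27 → choose H6 (9).
From H6: L5=21, U1=23, E2=26, Z7=27 → choose L5 (21).
From L5: Z7=8, E2=22, U1=32 → choose Z7 (8).
From Z7: U1=24, E2=30 → choose U1 (24).
From U1: E2=37 → choose E2 (37).
NN route HQ → H6 → L5 → Z7 → U1 → E2 → HQ costs 126.
Optimal: HQ → H6 → E2 → L5 → Z7 → U1 → HQ costs 103 (by enumerating all 60 distinct tours).
Excess = 126 − 103 = 23.

The nearest-neighbour route is 23 blocks longer than optimal.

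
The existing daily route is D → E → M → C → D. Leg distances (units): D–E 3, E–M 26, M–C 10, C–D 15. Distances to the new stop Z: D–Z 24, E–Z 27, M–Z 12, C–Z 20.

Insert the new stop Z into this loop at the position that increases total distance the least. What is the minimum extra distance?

Minimum extra distance: 13, inserting Z between E and M.

Insertion cost between consecutive stops i–j is d(i,Z) + d(Z,j) − d(i,j):
  between D and E: 24 + 27 − 3 = 48
  between E and M: 27 + 12 − 26 = 13
  between M and C: 12 + 20 − 10 = 22
  between C and D: 20 + 24 − 15 = 29
Cheapest insertion is between E and M, adding 13.
New total = 54 + 13 = 67.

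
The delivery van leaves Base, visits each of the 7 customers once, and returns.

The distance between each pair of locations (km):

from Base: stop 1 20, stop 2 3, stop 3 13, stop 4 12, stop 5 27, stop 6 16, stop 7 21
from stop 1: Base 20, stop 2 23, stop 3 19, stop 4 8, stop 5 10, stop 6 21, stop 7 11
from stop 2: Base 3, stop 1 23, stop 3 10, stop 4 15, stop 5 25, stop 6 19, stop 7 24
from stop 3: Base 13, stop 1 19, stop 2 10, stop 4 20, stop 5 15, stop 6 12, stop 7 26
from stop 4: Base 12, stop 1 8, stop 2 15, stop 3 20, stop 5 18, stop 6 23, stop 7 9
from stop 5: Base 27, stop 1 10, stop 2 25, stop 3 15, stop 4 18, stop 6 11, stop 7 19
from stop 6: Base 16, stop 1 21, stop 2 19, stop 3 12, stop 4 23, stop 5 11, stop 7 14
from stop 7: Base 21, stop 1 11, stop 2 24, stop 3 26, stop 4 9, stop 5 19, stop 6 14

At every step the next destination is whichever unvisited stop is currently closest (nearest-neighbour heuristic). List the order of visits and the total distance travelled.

Total distance 84 km via the nearest-neighbour route Base → stop 2 → stop 3 → stop 6 → stop 5 → stop 1 → stop 4 → stop 7 → Base.

At Base the remaining stops are stop 2 3, stop 4 12, stop 3 13, stop 6 16, stop 1 20, stop 7 21, stop 5 27; go to stop 2.
At stop 2 the remaining stops are stop 3 10, stop 4 15, stop 6 19, stop 1 23, stop 7 24, stop 5 25; go to stop 3.
At stop 3 the remaining stops are stop 6 12, stop 5 15, stop 1 19, stop 4 20, stop 7 26; go to stop 6.
At stop 6 the remaining stops are stop 5 11, stop 7 14, stop 1 21, stop 4 23; go to stop 5.
At stop 5 the remaining stops are stop 1 10, stop 4 18, stop 7 19; go to stop 1.
At stop 1 the remaining stops are stop 4 8, stop 7 11; go to stop 4.
At stop 4 the remaining stops are stop 7 9; go to stop 7.
Return stop 7→Base: 21.
Total = 3 + 10 + 12 + 11 + 10 + 8 + 9 + 21 = 84.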